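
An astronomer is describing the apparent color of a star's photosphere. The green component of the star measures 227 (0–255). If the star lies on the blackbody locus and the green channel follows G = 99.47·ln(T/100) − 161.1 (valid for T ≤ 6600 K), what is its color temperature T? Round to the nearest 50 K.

4950 K

ln t = (227 + 161.1) / 99.47 = 3.9017.
t = e^3.9017 = 49.485.
T = 100·t = 4949 K → 4950 K to the nearest 50 K.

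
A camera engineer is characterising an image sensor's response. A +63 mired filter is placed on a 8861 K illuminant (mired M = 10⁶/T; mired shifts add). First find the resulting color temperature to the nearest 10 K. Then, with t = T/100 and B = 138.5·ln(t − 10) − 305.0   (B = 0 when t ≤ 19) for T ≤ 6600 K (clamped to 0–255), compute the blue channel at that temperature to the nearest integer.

228

M_in = 10⁶/8861 = 112.85; M_out = 112.85 + (+63) = 175.85.
T_out = 10⁶/175.85 = 5686.5 K → 5690 K; t = 56.9.
B = 138.5·ln(56.9 − 10) − 305.0 = 138.5·ln 46.9 − 305.0 = 138.5·3.8480 − 305.0 = 227.950.
Rounded: 228.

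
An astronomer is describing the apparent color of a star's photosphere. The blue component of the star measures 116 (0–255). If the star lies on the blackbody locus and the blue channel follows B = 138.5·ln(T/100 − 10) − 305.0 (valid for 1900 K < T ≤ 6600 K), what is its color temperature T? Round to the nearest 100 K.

ln(t − 10) = (116 + 305.0) / 138.5 = 3.0397.
t − 10 = e^3.0397 = 20.899, so t = 30.899.
T = 100·t = 3090 K → 3100 K to the nearest 100 K.

3100 K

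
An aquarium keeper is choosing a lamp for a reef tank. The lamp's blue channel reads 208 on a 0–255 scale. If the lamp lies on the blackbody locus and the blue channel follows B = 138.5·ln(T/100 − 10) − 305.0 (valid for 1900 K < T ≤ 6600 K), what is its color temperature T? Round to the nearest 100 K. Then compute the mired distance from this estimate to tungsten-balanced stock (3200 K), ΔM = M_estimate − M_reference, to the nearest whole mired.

ln(t − 10) = (208 + 305.0) / 138.5 = 3.7040.
t − 10 = e^3.7040 = 40.608, so t = 50.608.
T = 100·t = 5061 K → 5100 K to the nearest 100 K.
M_estimate = 10⁶/5100 = 196.08; M_reference = 10⁶/3200 = 312.50.
ΔM = 196.08 − 312.50 = -116.42 → -116 mireds.

-116 mireds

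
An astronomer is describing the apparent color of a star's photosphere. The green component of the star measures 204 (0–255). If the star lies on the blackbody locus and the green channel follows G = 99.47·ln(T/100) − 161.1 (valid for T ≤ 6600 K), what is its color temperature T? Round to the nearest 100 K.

ln t = (204 + 161.1) / 99.47 = 3.6705.
t = e^3.6705 = 39.270.
T = 100·t = 3927 K → 3900 K to the nearest 100 K.

3900 K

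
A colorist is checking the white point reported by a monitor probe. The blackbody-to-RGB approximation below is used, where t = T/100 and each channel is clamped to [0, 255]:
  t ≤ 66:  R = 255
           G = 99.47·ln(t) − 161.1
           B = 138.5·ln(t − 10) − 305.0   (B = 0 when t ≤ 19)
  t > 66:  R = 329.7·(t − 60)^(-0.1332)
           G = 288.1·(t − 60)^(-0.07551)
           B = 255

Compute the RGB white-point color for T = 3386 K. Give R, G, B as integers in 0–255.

t = 3386/100 = 33.86; the t ≤ 66 branch applies.
R = 255 by definition for t ≤ 66.
G = 99.47·ln 33.86 − 161.1 = 99.47·3.5222 − 161.1 = 189.257.
B = 138.5·ln(33.86 − 10) − 305.0 = 138.5·ln 23.86 − 305.0 = 138.5·3.1722 − 305.0 = 134.350.
Rounded: (255, 189, 134).

R=255, G=189, B=134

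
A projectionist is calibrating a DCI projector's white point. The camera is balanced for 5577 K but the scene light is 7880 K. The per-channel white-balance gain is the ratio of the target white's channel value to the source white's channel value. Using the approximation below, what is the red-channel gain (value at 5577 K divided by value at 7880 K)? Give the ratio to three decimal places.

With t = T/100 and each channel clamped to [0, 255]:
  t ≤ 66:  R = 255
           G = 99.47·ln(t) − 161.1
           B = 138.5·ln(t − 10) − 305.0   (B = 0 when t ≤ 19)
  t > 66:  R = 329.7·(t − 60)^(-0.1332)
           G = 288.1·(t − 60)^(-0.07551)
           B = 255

At 7880 K (t = 78.8):
  R = 329.7·(78.8 − 60)^(-0.1332) = 329.7·18.8^(-0.1332) = 329.7·0.67652 = 223.049.
At 5577 K (t = 55.77):
  R = 255 by definition for t ≤ 66.
Gain = 255.000 / 223.049 = 1.1432 → 1.143.

1.143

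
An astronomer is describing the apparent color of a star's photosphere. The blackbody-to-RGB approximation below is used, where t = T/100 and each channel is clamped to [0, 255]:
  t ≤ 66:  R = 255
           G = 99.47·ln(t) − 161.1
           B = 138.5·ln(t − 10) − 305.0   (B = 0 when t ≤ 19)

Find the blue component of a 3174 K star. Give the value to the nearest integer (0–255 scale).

121

t = 3174/100 = 31.74; the t ≤ 66 branch applies.
B = 138.5·ln(31.74 − 10) − 305.0 = 138.5·ln 21.74 − 305.0 = 138.5·3.0792 − 305.0 = 121.463.
Rounded: 121.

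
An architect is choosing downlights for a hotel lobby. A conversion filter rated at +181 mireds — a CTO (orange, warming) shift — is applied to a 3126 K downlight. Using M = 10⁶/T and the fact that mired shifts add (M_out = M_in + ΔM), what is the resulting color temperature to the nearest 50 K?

2000 K

M_in = 10⁶/3126 = 319.90 mireds.
M_out = 319.90 + (+181) = 500.90 mireds.
T_out = 10⁶/500.90 = 1996.4 K → 2000 K.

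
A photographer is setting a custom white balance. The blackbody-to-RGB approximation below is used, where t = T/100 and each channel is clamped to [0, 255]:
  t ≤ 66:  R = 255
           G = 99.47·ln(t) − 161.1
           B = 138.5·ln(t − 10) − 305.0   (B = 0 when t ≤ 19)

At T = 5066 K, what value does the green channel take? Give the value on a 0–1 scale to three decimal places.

t = 5066/100 = 50.66; the t ≤ 66 branch applies.
G = 99.47·ln 50.66 − 161.1 = 99.47·3.9251 − 161.1 = 229.333.
On a 0–1 scale: 229.333/255 = 0.8993 → 0.899.

0.899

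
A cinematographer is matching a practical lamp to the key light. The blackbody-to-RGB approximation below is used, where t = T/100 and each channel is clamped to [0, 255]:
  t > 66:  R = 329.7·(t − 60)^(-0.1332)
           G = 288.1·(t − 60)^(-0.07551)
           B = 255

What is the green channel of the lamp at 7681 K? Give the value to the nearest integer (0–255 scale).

233

t = 7681/100 = 76.81; the t > 66 branch applies.
G = 288.1·(76.81 − 60)^(-0.07551) = 288.1·16.81^(-0.07551) = 288.1·0.80809 = 232.809.
Rounded: 233.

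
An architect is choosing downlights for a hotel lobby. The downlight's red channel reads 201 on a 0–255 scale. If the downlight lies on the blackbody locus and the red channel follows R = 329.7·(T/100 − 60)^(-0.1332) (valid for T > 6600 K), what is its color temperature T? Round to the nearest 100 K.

10100 K

(t − 60)^(-0.1332) = 201/329.7 = 0.60965.
t − 60 = 0.60965^(1/-0.1332) = 0.60965^(-7.508) = 41.071, so t = 101.071.
T = 100·t = 10107 K → 10100 K to the nearest 100 K.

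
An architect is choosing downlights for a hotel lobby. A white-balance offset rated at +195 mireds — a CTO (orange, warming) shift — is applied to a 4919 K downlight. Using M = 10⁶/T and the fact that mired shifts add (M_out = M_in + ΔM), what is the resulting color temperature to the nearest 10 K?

M_in = 10⁶/4919 = 203.29 mireds.
M_out = 203.29 + (+195) = 398.29 mireds.
T_out = 10⁶/398.29 = 2510.7 K → 2510 K.

2510 K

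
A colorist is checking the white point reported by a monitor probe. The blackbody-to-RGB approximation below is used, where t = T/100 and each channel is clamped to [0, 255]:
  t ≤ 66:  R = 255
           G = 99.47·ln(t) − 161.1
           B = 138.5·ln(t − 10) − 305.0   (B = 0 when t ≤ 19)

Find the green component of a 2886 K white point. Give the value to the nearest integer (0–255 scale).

173

t = 2886/100 = 28.86; the t ≤ 66 branch applies.
G = 99.47·ln 28.86 − 161.1 = 99.47·3.3625 − 161.1 = 173.364.
Rounded: 173.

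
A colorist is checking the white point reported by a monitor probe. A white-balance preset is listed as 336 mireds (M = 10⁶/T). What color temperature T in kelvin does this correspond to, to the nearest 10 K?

2980 K

T = 10⁶ / 336 = 2976.19 K → 2980 K.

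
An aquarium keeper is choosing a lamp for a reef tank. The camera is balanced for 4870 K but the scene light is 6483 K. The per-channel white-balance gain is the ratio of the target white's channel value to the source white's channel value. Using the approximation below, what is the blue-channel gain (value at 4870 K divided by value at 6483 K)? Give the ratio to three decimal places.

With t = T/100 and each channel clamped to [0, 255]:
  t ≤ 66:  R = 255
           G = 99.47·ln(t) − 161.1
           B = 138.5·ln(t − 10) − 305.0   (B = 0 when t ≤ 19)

0.807

At 6483 K (t = 64.83):
  B = 138.5·ln(64.83 − 10) − 305.0 = 138.5·ln 54.83 − 305.0 = 138.5·4.0042 − 305.0 = 249.587.
At 4870 K (t = 48.7):
  B = 138.5·ln(48.7 − 10) − 305.0 = 138.5·ln 38.7 − 305.0 = 138.5·3.6558 − 305.0 = 201.334.
Gain = 201.334 / 249.587 = 0.8067 → 0.807.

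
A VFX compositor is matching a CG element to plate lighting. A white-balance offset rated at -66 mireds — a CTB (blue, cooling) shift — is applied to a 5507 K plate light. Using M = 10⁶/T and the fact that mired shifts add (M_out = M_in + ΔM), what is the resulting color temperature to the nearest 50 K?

8650 K

M_in = 10⁶/5507 = 181.59 mireds.
M_out = 181.59 + (-66) = 115.59 mireds.
T_out = 10⁶/115.59 = 8651.5 K → 8650 K.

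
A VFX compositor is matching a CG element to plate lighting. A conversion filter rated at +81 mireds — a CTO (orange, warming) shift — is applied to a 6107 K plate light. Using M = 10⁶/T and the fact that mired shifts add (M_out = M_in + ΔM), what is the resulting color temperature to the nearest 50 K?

M_in = 10⁶/6107 = 163.75 mireds.
M_out = 163.75 + (+81) = 244.75 mireds.
T_out = 10⁶/244.75 = 4085.9 K → 4100 K.

4100 K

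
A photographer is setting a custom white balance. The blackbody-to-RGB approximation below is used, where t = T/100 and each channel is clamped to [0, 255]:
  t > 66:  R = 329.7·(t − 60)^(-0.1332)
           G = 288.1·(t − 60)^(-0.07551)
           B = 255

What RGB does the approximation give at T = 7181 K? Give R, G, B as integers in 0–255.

t = 7181/100 = 71.81; the t > 66 branch applies.
R = 329.7·(71.81 − 60)^(-0.1332) = 329.7·11.81^(-0.1332) = 329.7·0.71974 = 237.299.
G = 288.1·(71.81 − 60)^(-0.07551) = 288.1·11.81^(-0.07551) = 288.1·0.82992 = 239.099.
B = 255 by definition for t > 66.
Rounded: (237, 239, 255).

R=237, G=239, B=255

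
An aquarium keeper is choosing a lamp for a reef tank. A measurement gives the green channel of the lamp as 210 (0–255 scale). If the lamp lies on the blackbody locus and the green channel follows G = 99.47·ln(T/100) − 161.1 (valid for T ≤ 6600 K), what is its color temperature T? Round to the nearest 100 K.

ln t = (210 + 161.1) / 99.47 = 3.7308.
t = e^3.7308 = 41.711.
T = 100·t = 4171 K → 4200 K to the nearest 100 K.

4200 K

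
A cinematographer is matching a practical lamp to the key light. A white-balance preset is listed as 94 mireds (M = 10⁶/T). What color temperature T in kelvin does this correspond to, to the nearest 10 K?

10640 K

T = 10⁶ / 94 = 10638.30 K → 10640 K.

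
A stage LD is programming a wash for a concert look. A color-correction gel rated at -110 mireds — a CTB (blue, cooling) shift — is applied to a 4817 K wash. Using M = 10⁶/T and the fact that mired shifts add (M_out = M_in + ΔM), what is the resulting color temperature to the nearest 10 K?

M_in = 10⁶/4817 = 207.60 mireds.
M_out = 207.60 + (-110) = 97.60 mireds.
T_out = 10⁶/97.60 = 10246.1 K → 10250 K.

10250 K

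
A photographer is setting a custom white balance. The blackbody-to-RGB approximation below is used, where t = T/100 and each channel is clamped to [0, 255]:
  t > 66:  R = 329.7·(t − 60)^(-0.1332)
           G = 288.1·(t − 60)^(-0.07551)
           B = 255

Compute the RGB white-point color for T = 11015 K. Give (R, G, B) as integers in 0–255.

t = 11015/100 = 110.15; the t > 66 branch applies.
R = 329.7·(110.15 − 60)^(-0.1332) = 329.7·50.15^(-0.1332) = 329.7·0.59364 = 195.723.
G = 288.1·(110.15 − 60)^(-0.07551) = 288.1·50.15^(-0.07551) = 288.1·0.74407 = 214.366.
B = 255 by definition for t > 66.
Rounded: (196, 214, 255).

(196, 214, 255)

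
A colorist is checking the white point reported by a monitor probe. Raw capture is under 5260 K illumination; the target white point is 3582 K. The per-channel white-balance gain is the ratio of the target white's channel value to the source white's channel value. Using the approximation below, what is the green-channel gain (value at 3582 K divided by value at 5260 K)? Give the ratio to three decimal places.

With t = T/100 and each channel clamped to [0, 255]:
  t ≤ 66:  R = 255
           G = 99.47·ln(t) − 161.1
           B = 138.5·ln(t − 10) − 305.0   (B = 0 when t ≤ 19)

0.836

At 5260 K (t = 52.6):
  G = 99.47·ln 52.6 − 161.1 = 99.47·3.9627 − 161.1 = 233.071.
At 3582 K (t = 35.82):
  G = 99.47·ln 35.82 − 161.1 = 99.47·3.5785 − 161.1 = 194.854.
Gain = 194.854 / 233.071 = 0.8360 → 0.836.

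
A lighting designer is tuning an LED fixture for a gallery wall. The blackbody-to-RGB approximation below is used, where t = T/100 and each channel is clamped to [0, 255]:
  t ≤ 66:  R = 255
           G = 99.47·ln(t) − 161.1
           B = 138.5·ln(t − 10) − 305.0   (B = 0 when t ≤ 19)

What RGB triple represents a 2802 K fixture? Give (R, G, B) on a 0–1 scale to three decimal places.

t = 2802/100 = 28.02; the t ≤ 66 branch applies.
R = 255 by definition for t ≤ 66.
G = 99.47·ln 28.02 − 161.1 = 99.47·3.3329 − 161.1 = 170.425.
B = 138.5·ln(28.02 − 10) − 305.0 = 138.5·ln 18.02 − 305.0 = 138.5·2.8915 − 305.0 = 95.470.
Dividing each by 255: (1.0000, 0.6683, 0.3744) → (1.000, 0.668, 0.374).

(1.000, 0.668, 0.374)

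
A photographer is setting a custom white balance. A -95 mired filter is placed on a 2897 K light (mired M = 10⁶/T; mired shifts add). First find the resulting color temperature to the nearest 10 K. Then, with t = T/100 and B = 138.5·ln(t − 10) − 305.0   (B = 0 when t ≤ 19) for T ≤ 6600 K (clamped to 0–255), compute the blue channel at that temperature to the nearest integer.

M_in = 10⁶/2897 = 345.18; M_out = 345.18 + (-95) = 250.18.
T_out = 10⁶/250.18 = 3997.0 K → 4000 K; t = 40.
B = 138.5·ln(40 − 10) − 305.0 = 138.5·ln 30 − 305.0 = 138.5·3.4012 − 305.0 = 166.066.
Rounded: 166.

166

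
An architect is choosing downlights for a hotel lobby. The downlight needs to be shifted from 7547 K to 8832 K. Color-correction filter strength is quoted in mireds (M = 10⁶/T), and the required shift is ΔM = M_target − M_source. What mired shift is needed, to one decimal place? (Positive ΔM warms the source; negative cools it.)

-19.3 mireds

M_source = 10⁶/7547 = 132.503; M_target = 10⁶/8832 = 113.225.
ΔM = 113.225 − 132.503 = -19.278 → -19.3 mireds, a cooling shift.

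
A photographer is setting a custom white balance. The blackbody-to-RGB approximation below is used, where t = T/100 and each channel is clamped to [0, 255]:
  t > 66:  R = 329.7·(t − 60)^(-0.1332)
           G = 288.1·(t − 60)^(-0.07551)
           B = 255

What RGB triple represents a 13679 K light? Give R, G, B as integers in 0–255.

t = 13679/100 = 136.79; the t > 66 branch applies.
R = 329.7·(136.79 − 60)^(-0.1332) = 329.7·76.79^(-0.1332) = 329.7·0.56089 = 184.925.
G = 288.1·(136.79 − 60)^(-0.07551) = 288.1·76.79^(-0.07551) = 288.1·0.72051 = 207.579.
B = 255 by definition for t > 66.
Rounded: (185, 208, 255).

R=185, G=208, B=255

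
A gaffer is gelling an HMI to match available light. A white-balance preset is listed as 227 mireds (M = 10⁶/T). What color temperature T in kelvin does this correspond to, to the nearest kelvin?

4405 K

T = 10⁶ / 227 = 4405.29 K → 4405 K.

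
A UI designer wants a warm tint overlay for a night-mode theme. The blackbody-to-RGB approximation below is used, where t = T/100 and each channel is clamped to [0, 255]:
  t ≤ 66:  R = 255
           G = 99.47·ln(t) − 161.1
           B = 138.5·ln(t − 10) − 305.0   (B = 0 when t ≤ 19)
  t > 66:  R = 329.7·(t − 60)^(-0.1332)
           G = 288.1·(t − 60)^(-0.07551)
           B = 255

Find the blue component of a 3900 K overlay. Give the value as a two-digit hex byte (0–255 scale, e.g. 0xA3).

t = 3900/100 = 39; the t ≤ 66 branch applies.
B = 138.5·ln(39 − 10) − 305.0 = 138.5·ln 29 − 305.0 = 138.5·3.3673 − 305.0 = 161.370.
Rounded: 161; in hex, 0xA1.

0xA1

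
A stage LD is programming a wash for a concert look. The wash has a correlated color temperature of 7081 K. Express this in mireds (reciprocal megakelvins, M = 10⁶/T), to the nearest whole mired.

M = 10⁶ / 7081 = 141.223 → 141 mireds.

141 mireds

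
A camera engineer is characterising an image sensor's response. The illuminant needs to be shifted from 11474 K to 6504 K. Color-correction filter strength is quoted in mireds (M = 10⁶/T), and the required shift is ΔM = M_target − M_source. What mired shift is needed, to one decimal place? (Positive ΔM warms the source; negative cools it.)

M_source = 10⁶/11474 = 87.154; M_target = 10⁶/6504 = 153.752.
ΔM = 153.752 − 87.154 = 66.598 → +66.6 mireds, a warming shift.

+66.6 mireds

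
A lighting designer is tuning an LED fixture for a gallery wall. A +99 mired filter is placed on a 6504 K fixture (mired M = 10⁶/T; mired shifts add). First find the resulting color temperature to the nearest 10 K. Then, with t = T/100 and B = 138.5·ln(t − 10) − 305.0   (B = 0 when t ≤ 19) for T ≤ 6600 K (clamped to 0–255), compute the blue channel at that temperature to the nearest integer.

164

M_in = 10⁶/6504 = 153.75; M_out = 153.75 + (+99) = 252.75.
T_out = 10⁶/252.75 = 3956.5 K → 3960 K; t = 39.6.
B = 138.5·ln(39.6 − 10) − 305.0 = 138.5·ln 29.6 − 305.0 = 138.5·3.3878 − 305.0 = 164.207.
Rounded: 164.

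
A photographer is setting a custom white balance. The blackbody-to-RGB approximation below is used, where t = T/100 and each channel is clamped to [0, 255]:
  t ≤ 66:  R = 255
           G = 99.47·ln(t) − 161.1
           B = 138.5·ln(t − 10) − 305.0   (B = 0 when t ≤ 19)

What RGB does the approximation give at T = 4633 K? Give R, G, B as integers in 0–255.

R=255, G=220, B=193

t = 4633/100 = 46.33; the t ≤ 66 branch applies.
R = 255 by definition for t ≤ 66.
G = 99.47·ln 46.33 − 161.1 = 99.47·3.8358 − 161.1 = 220.446.
B = 138.5·ln(46.33 − 10) − 305.0 = 138.5·ln 36.33 − 305.0 = 138.5·3.5926 − 305.0 = 192.581.
Rounded: (255, 220, 193).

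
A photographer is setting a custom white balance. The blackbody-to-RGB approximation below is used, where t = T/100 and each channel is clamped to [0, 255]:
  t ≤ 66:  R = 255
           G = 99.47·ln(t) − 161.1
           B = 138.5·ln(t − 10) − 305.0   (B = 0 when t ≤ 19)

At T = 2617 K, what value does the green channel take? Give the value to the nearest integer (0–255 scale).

164

t = 2617/100 = 26.17; the t ≤ 66 branch applies.
G = 99.47·ln 26.17 − 161.1 = 99.47·3.2646 − 161.1 = 163.631.
Rounded: 164.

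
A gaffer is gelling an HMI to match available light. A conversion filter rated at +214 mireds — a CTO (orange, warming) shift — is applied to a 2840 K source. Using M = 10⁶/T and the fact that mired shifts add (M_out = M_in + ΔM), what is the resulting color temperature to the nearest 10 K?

1770 K

M_in = 10⁶/2840 = 352.11 mireds.
M_out = 352.11 + (+214) = 566.11 mireds.
T_out = 10⁶/566.11 = 1766.4 K → 1770 K.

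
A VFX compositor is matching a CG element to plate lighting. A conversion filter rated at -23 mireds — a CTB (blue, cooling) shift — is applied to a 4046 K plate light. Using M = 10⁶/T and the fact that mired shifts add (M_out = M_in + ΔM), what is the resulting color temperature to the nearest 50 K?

4450 K

M_in = 10⁶/4046 = 247.16 mireds.
M_out = 247.16 + (-23) = 224.16 mireds.
T_out = 10⁶/224.16 = 4461.1 K → 4450 K.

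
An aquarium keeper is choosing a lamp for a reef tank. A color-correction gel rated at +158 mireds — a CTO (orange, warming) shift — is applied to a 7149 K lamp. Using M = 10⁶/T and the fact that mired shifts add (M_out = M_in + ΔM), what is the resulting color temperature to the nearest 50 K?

3350 K

M_in = 10⁶/7149 = 139.88 mireds.
M_out = 139.88 + (+158) = 297.88 mireds.
T_out = 10⁶/297.88 = 3357.1 K → 3350 K.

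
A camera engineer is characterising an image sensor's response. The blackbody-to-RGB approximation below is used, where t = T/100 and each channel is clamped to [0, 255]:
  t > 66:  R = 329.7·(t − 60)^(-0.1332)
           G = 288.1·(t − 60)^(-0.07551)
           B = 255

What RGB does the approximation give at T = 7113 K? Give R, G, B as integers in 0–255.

t = 7113/100 = 71.13; the t > 66 branch applies.
R = 329.7·(71.13 − 60)^(-0.1332) = 329.7·11.13^(-0.1332) = 329.7·0.72545 = 239.181.
G = 288.1·(71.13 − 60)^(-0.07551) = 288.1·11.13^(-0.07551) = 288.1·0.83364 = 240.172.
B = 255 by definition for t > 66.
Rounded: (239, 240, 255).

R=239, G=240, B=255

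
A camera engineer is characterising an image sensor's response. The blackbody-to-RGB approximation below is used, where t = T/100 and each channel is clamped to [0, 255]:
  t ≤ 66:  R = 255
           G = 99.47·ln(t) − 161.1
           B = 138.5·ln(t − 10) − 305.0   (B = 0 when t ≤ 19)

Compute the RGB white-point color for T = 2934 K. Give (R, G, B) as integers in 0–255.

t = 2934/100 = 29.34; the t ≤ 66 branch applies.
R = 255 by definition for t ≤ 66.
G = 99.47·ln 29.34 − 161.1 = 99.47·3.3790 − 161.1 = 175.004.
B = 138.5·ln(29.34 − 10) − 305.0 = 138.5·ln 19.34 − 305.0 = 138.5·2.9622 − 305.0 = 105.261.
Rounded: (255, 175, 105).

(255, 175, 105)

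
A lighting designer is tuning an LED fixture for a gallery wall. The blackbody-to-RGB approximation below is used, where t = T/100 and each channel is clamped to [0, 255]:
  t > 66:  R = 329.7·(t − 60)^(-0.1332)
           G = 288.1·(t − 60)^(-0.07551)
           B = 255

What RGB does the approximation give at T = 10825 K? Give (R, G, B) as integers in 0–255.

(197, 215, 255)

t = 10825/100 = 108.25; the t > 66 branch applies.
R = 329.7·(108.25 − 60)^(-0.1332) = 329.7·48.25^(-0.1332) = 329.7·0.59670 = 196.733.
G = 288.1·(108.25 − 60)^(-0.07551) = 288.1·48.25^(-0.07551) = 288.1·0.74624 = 214.992.
B = 255 by definition for t > 66.
Rounded: (197, 215, 255).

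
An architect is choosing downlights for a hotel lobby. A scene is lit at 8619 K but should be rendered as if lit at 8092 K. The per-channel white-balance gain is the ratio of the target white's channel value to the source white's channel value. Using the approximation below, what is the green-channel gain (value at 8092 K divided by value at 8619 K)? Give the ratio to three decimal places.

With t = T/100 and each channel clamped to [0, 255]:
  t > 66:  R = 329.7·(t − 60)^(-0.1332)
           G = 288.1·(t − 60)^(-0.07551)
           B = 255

At 8619 K (t = 86.19):
  G = 288.1·(86.19 − 60)^(-0.07551) = 288.1·26.19^(-0.07551) = 288.1·0.78148 = 225.144.
At 8092 K (t = 80.92):
  G = 288.1·(80.92 − 60)^(-0.07551) = 288.1·20.92^(-0.07551) = 288.1·0.79485 = 228.996.
Gain = 228.996 / 225.144 = 1.0171 → 1.017.

1.017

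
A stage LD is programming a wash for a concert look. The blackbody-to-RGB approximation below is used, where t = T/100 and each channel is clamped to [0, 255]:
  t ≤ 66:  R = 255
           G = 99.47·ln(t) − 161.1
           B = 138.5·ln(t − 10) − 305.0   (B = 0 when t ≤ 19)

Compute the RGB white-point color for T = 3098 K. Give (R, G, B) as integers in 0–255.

(255, 180, 117)

t = 3098/100 = 30.98; the t ≤ 66 branch applies.
R = 255 by definition for t ≤ 66.
G = 99.47·ln 30.98 − 161.1 = 99.47·3.4333 − 161.1 = 180.415.
B = 138.5·ln(30.98 − 10) − 305.0 = 138.5·ln 20.98 − 305.0 = 138.5·3.0436 − 305.0 = 116.534.
Rounded: (255, 180, 117).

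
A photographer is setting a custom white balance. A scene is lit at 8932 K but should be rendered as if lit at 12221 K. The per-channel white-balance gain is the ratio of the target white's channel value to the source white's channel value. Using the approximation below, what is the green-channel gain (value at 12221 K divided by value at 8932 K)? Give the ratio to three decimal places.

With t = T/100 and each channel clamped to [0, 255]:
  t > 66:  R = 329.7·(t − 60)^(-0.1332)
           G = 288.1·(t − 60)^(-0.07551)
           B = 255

At 8932 K (t = 89.32):
  G = 288.1·(89.32 − 60)^(-0.07551) = 288.1·29.32^(-0.07551) = 288.1·0.77484 = 223.233.
At 12221 K (t = 122.21):
  G = 288.1·(122.21 − 60)^(-0.07551) = 288.1·62.21^(-0.07551) = 288.1·0.73206 = 210.906.
Gain = 210.906 / 223.233 = 0.9448 → 0.945.

0.945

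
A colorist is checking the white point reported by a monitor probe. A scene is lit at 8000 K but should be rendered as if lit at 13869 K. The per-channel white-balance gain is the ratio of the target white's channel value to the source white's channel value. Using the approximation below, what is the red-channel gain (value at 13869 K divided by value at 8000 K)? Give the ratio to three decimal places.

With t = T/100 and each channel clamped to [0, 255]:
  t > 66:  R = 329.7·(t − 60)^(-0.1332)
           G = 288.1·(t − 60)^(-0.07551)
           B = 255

0.833

At 8000 K (t = 80):
  R = 329.7·(80 − 60)^(-0.1332) = 329.7·20^(-0.1332) = 329.7·0.67097 = 221.219.
At 13869 K (t = 138.69):
  R = 329.7·(138.69 − 60)^(-0.1332) = 329.7·78.69^(-0.1332) = 329.7·0.55907 = 184.324.
Gain = 184.324 / 221.219 = 0.8332 → 0.833.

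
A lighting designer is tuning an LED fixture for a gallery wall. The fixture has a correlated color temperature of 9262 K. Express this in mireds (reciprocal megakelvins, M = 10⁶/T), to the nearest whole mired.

M = 10⁶ / 9262 = 107.968 → 108 mireds.

108 mireds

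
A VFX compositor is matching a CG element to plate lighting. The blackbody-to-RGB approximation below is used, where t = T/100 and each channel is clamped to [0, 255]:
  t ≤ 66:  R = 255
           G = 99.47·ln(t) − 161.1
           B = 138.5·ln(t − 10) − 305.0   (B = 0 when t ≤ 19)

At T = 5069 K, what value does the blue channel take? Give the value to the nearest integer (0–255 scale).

t = 5069/100 = 50.69; the t ≤ 66 branch applies.
B = 138.5·ln(50.69 − 10) − 305.0 = 138.5·ln 40.69 − 305.0 = 138.5·3.7060 − 305.0 = 208.279.
Rounded: 208.

208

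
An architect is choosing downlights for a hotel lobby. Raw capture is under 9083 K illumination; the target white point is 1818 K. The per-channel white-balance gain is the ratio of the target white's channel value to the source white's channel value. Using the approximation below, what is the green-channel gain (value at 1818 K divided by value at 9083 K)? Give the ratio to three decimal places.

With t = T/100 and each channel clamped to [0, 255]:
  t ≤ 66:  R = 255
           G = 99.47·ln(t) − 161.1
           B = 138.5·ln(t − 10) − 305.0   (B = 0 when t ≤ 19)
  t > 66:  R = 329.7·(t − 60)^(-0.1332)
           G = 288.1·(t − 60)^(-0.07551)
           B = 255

0.573

At 9083 K (t = 90.83):
  G = 288.1·(90.83 − 60)^(-0.07551) = 288.1·30.83^(-0.07551) = 288.1·0.77191 = 222.388.
At 1818 K (t = 18.18):
  G = 99.47·ln 18.18 − 161.1 = 99.47·2.9003 − 161.1 = 127.395.
Gain = 127.395 / 222.388 = 0.5729 → 0.573.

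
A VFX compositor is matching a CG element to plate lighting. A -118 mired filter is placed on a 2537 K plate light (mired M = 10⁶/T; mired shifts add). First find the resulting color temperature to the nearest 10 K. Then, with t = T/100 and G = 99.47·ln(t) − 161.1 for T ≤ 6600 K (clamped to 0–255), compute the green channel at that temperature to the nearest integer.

M_in = 10⁶/2537 = 394.17; M_out = 394.17 + (-118) = 276.17.
T_out = 10⁶/276.17 = 3621.0 K → 3620 K; t = 36.2.
G = 99.47·ln 36.2 − 161.1 = 99.47·3.5891 − 161.1 = 195.904.
Rounded: 196.

196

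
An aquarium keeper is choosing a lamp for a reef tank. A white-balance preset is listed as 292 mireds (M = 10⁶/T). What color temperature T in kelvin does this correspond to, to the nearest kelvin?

3425 K

T = 10⁶ / 292 = 3424.66 K → 3425 K.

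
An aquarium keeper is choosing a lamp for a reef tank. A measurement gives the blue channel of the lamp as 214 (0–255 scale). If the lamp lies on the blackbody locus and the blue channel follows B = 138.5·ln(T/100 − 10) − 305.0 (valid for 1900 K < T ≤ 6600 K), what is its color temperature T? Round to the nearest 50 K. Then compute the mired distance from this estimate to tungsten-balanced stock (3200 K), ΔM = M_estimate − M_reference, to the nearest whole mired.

ln(t − 10) = (214 + 305.0) / 138.5 = 3.7473.
t − 10 = e^3.7473 = 42.406, so t = 52.406.
T = 100·t = 5241 K → 5250 K to the nearest 50 K.
M_estimate = 10⁶/5250 = 190.48; M_reference = 10⁶/3200 = 312.50.
ΔM = 190.48 − 312.50 = -122.02 → -122 mireds.

-122 mireds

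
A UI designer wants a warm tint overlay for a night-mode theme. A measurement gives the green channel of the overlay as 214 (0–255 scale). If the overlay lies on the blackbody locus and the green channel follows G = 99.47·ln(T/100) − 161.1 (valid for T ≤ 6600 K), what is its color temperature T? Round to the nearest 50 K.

4350 K

ln t = (214 + 161.1) / 99.47 = 3.7710.
t = e^3.7710 = 43.423.
T = 100·t = 4342 K → 4350 K to the nearest 50 K.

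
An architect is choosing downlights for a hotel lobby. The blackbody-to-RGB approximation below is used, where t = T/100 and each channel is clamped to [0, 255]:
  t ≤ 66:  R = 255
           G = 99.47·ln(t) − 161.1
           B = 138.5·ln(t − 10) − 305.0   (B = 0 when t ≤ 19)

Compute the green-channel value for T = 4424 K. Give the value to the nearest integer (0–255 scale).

216

t = 4424/100 = 44.24; the t ≤ 66 branch applies.
G = 99.47·ln 44.24 − 161.1 = 99.47·3.7896 − 161.1 = 215.854.
Rounded: 216.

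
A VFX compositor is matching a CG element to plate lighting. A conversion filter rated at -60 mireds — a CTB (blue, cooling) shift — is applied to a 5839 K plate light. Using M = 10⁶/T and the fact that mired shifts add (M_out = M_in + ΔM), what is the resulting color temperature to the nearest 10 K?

M_in = 10⁶/5839 = 171.26 mireds.
M_out = 171.26 + (-60) = 111.26 mireds.
T_out = 10⁶/111.26 = 8987.8 K → 8990 K.

8990 K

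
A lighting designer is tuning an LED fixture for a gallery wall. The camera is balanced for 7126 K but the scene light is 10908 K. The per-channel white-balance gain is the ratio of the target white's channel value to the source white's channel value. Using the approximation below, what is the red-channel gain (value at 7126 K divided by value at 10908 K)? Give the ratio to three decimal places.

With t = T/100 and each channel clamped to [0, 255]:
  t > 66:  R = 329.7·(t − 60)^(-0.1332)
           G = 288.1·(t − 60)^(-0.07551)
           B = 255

At 10908 K (t = 109.08):
  R = 329.7·(109.08 − 60)^(-0.1332) = 329.7·49.08^(-0.1332) = 329.7·0.59535 = 196.287.
At 7126 K (t = 71.26):
  R = 329.7·(71.26 − 60)^(-0.1332) = 329.7·11.26^(-0.1332) = 329.7·0.72433 = 238.811.
Gain = 238.811 / 196.287 = 1.2166 → 1.217.

1.217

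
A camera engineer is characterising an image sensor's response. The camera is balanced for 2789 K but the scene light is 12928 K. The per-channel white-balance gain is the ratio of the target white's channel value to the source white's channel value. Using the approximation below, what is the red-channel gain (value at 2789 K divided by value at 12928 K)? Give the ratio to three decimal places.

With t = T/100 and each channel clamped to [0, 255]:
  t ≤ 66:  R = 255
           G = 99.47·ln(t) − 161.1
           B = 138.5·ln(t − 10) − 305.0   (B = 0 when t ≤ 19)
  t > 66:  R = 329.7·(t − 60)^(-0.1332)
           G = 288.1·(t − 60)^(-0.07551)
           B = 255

At 12928 K (t = 129.28):
  R = 329.7·(129.28 − 60)^(-0.1332) = 329.7·69.28^(-0.1332) = 329.7·0.56863 = 187.478.
At 2789 K (t = 27.89):
  R = 255 by definition for t ≤ 66.
Gain = 255.000 / 187.478 = 1.3602 → 1.360.

1.360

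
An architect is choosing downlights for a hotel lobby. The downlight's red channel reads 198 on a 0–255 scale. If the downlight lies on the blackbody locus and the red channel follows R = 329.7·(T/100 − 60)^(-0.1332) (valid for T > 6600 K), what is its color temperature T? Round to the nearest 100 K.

10600 K

(t − 60)^(-0.1332) = 198/329.7 = 0.60055.
t − 60 = 0.60055^(1/-0.1332) = 0.60055^(-7.508) = 45.980, so t = 105.980.
T = 100·t = 10598 K → 10600 K to the nearest 100 K.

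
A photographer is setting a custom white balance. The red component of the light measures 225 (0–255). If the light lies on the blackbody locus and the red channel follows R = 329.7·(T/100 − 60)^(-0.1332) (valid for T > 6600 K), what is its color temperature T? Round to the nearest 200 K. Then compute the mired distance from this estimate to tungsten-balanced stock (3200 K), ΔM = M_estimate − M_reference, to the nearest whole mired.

(t − 60)^(-0.1332) = 225/329.7 = 0.68244.
t − 60 = 0.68244^(1/-0.1332) = 0.68244^(-7.508) = 17.610, so t = 77.610.
T = 100·t = 7761 K → 7800 K to the nearest 200 K.
M_estimate = 10⁶/7800 = 128.21; M_reference = 10⁶/3200 = 312.50.
ΔM = 128.21 − 312.50 = -184.29 → -184 mireds.

-184 mireds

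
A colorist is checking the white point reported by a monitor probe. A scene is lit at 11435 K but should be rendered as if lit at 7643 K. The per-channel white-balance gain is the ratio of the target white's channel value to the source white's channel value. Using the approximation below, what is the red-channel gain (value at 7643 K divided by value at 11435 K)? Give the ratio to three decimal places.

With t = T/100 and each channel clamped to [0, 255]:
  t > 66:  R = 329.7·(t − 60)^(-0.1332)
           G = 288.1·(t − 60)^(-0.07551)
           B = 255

At 11435 K (t = 114.35):
  R = 329.7·(114.35 − 60)^(-0.1332) = 329.7·54.35^(-0.1332) = 329.7·0.58732 = 193.638.
At 7643 K (t = 76.43):
  R = 329.7·(76.43 − 60)^(-0.1332) = 329.7·16.43^(-0.1332) = 329.7·0.68877 = 227.089.
Gain = 227.089 / 193.638 = 1.1728 → 1.173.

1.173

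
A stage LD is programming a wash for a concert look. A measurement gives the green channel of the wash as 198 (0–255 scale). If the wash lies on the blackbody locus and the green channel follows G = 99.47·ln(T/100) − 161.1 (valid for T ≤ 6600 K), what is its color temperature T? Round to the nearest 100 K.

3700 K

ln t = (198 + 161.1) / 99.47 = 3.6101.
t = e^3.6101 = 36.971.
T = 100·t = 3697 K → 3700 K to the nearest 100 K.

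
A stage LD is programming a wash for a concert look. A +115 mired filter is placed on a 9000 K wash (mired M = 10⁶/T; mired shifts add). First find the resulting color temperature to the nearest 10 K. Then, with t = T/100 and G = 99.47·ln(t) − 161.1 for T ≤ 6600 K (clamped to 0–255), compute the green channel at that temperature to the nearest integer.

M_in = 10⁶/9000 = 111.11; M_out = 111.11 + (+115) = 226.11.
T_out = 10⁶/226.11 = 4422.6 K → 4420 K; t = 44.2.
G = 99.47·ln 44.2 − 161.1 = 99.47·3.7887 − 161.1 = 215.764.
Rounded: 216.

216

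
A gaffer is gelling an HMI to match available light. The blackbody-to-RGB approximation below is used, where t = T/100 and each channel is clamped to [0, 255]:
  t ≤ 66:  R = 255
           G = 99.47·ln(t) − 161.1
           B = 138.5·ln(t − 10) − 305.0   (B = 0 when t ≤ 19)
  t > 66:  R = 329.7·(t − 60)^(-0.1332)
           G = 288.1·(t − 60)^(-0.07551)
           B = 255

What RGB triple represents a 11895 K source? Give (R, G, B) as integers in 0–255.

(192, 212, 255)

t = 11895/100 = 118.95; the t > 66 branch applies.
R = 329.7·(118.95 − 60)^(-0.1332) = 329.7·58.95^(-0.1332) = 329.7·0.58099 = 191.554.
G = 288.1·(118.95 − 60)^(-0.07551) = 288.1·58.95^(-0.07551) = 288.1·0.73504 = 211.765.
B = 255 by definition for t > 66.
Rounded: (192, 212, 255).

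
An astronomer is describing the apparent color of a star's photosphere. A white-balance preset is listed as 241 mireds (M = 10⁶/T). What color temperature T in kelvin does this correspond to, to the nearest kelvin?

4149 K

T = 10⁶ / 241 = 4149.38 K → 4149 K.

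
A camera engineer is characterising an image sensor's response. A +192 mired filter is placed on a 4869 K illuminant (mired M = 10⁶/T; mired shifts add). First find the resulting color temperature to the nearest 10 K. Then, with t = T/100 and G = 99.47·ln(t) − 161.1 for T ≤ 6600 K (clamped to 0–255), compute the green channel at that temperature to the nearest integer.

160

M_in = 10⁶/4869 = 205.38; M_out = 205.38 + (+192) = 397.38.
T_out = 10⁶/397.38 = 2516.5 K → 2520 K; t = 25.2.
G = 99.47·ln 25.2 − 161.1 = 99.47·3.2268 − 161.1 = 159.874.
Rounded: 160.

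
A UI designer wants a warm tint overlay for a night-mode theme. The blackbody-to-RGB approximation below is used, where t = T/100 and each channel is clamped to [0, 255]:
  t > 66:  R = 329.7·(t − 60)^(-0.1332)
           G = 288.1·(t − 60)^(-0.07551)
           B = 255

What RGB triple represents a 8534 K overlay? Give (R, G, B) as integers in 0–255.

t = 8534/100 = 85.34; the t > 66 branch applies.
R = 329.7·(85.34 − 60)^(-0.1332) = 329.7·25.34^(-0.1332) = 329.7·0.65015 = 214.354.
G = 288.1·(85.34 − 60)^(-0.07551) = 288.1·25.34^(-0.07551) = 288.1·0.78343 = 225.705.
B = 255 by definition for t > 66.
Rounded: (214, 226, 255).

(214, 226, 255)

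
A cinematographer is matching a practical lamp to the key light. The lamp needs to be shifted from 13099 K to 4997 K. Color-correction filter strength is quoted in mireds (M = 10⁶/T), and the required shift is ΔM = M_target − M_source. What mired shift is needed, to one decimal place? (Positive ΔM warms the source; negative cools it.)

M_source = 10⁶/13099 = 76.342; M_target = 10⁶/4997 = 200.120.
ΔM = 200.120 − 76.342 = 123.778 → +123.8 mireds, a warming shift.

+123.8 mireds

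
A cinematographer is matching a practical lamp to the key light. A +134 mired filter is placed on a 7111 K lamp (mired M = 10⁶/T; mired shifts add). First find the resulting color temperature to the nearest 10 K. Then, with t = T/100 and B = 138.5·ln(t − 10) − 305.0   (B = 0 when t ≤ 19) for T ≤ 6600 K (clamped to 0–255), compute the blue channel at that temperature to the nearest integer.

M_in = 10⁶/7111 = 140.63; M_out = 140.63 + (+134) = 274.63.
T_out = 10⁶/274.63 = 3641.3 K → 3640 K; t = 36.4.
B = 138.5·ln(36.4 − 10) − 305.0 = 138.5·ln 26.4 − 305.0 = 138.5·3.2734 − 305.0 = 148.361.
Rounded: 148.

148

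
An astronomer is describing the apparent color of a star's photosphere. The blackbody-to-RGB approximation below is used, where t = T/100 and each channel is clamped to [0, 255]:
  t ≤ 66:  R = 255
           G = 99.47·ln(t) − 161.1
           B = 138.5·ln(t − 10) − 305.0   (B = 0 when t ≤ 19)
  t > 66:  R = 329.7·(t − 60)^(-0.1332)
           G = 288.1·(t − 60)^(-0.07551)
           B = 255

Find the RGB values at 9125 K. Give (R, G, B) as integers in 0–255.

(208, 222, 255)

t = 9125/100 = 91.25; the t > 66 branch applies.
R = 329.7·(91.25 − 60)^(-0.1332) = 329.7·31.25^(-0.1332) = 329.7·0.63225 = 208.451.
G = 288.1·(91.25 − 60)^(-0.07551) = 288.1·31.25^(-0.07551) = 288.1·0.77112 = 222.161.
B = 255 by definition for t > 66.
Rounded: (208, 222, 255).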